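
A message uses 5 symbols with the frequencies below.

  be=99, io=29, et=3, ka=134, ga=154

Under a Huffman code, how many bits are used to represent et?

4

Build the tree from the bottom:
merge et(3) and io(29): 32
merge 32 and be(99): 131
merge 131 and ka(134): 265
merge ga(154) and 265: 419
et's leaf is at depth 4, giving a 4-bit codeword.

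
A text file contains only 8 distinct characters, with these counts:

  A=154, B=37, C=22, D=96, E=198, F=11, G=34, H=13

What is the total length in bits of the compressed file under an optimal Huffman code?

1388

Build the Huffman tree bottom-up:
F(11) + H(13) → 24
C(22) + 24 → 46
G(34) + B(37) → 71
46 + 71 → 117
D(96) + 117 → 213
A(154) + E(198) → 352
213 + 352 → 565
Each symbol's bit-cost is frequency × depth; summing gives 1388 bits (equivalently 24 + 46 + 71 + 117 + 213 + 352 + 565).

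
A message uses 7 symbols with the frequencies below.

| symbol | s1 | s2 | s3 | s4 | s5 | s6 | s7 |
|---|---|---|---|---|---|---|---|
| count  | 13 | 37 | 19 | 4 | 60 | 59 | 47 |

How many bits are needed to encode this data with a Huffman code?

604

Build the Huffman tree bottom-up:
combine s4(4), s1(13) → 17
combine 17, s3(19) → 36
combine 36, s2(37) → 73
combine s7(47), s6(59) → 106
combine s5(60), 73 → 133
combine 106, 133 → 239
Total encoded bits = sum of merged weights = 17 + 36 + 73 + 106 + 133 + 239 = 604.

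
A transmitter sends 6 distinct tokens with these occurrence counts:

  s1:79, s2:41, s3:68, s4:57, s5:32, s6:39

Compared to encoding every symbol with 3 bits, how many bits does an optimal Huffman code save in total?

Fixed-length: 3 bits × 316 symbols = 948 bits.
Huffman merges:
combine s5(32), s6(39) → 71
combine s2(41), s4(57) → 98
combine s3(68), 71 → 139
combine s1(79), 98 → 177
combine 139, 177 → 316
Huffman total = 71 + 98 + 139 + 177 + 316 = 801 bits.
Saving = 948 − 801 = 147 bits.

147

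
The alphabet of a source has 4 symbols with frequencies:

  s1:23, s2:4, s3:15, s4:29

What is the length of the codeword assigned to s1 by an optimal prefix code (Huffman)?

Huffman merges, smallest pair first:
combine s2(4), s3(15) → 19
combine 19, s1(23) → 42
combine s4(29), 42 → 71
The subtree containing s1 is merged 2 times, so code length = 2.

2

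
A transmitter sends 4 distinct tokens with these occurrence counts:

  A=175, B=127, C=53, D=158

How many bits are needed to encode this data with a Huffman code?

Greedily combine the two least-frequent nodes:
merge C(53) and B(127): 180
merge D(158) and A(175): 333
merge 180 and 333: 513
The encoded length is the sum of every internal node's weight: 180 + 333 + 513 = 1026 bits.

1026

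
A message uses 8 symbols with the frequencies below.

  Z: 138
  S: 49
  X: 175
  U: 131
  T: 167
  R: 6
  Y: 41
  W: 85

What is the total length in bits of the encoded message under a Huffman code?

2177

Merge the two smallest weights repeatedly:
R(6) + Y(41) → 47
47 + S(49) → 96
W(85) + 96 → 181
U(131) + Z(138) → 269
T(167) + X(175) → 342
181 + 269 → 450
342 + 450 → 792
Each symbol's bit-cost is frequency × depth; summing gives 2177 bits (equivalently 47 + 96 + 181 + 269 + 342 + 450 + 792).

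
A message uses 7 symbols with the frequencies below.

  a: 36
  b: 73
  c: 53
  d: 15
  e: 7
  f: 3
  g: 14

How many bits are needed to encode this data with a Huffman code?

475

Greedily combine the two least-frequent nodes:
f(3) + e(7) → 10
10 + g(14) → 24
d(15) + 24 → 39
a(36) + 39 → 75
c(53) + b(73) → 126
75 + 126 → 201
Each symbol's bit-cost is frequency × depth; summing gives 475 bits (equivalently 10 + 24 + 39 + 75 + 126 + 201).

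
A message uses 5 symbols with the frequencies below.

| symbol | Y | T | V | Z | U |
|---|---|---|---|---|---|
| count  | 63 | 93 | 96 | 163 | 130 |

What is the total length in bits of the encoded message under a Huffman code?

Merge the two smallest weights repeatedly:
Y(63) + T(93) → 156
V(96) + U(130) → 226
156 + Z(163) → 319
226 + 319 → 545
Each symbol's bit-cost is frequency × depth; summing gives 1246 bits (equivalently 156 + 226 + 319 + 545).

1246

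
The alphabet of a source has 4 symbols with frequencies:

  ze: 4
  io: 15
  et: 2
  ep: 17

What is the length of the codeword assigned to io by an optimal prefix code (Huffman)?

2

Repeatedly merge the two smallest:
combine et(2), ze(4) → 6
combine 6, io(15) → 21
combine ep(17), 21 → 38
The subtree containing io is merged 2 times, so code length = 2.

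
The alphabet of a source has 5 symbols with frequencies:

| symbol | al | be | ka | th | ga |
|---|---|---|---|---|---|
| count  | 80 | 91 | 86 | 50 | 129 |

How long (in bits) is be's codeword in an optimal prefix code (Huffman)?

Repeatedly merge the two smallest:
th(50) + al(80) → 130
ka(86) + be(91) → 177
ga(129) + 130 → 259
177 + 259 → 436
The subtree containing be is merged 2 times, so code length = 2.

2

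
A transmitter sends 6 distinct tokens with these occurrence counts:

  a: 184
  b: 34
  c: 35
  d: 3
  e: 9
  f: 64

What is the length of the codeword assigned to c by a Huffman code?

Huffman merges, smallest pair first:
combine d(3), e(9) → 12
combine 12, b(34) → 46
combine c(35), 46 → 81
combine f(64), 81 → 145
combine 145, a(184) → 329
c's leaf is at depth 3, giving a 3-bit codeword.

3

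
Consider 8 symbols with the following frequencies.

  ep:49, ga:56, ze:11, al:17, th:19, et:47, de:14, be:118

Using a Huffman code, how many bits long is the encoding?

879

Build the Huffman tree bottom-up:
combine ze(11), de(14) → 25
combine al(17), th(19) → 36
combine 25, 36 → 61
combine et(47), ep(49) → 96
combine ga(56), 61 → 117
combine 96, 117 → 213
combine be(118), 213 → 331
Total encoded bits = sum of merged weights = 25 + 36 + 61 + 96 + 117 + 213 + 331 = 879.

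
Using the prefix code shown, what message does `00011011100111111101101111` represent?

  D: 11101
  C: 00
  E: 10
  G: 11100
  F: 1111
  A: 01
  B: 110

Read left to right; each codeword is recognised as soon as it completes (prefix code):
  00→C | 01→A | 10→E | 11100→G | 1111→F | 11101→D | 10→E | 1111→F
Decoded message: CAEGFDEF

CAEGFDEF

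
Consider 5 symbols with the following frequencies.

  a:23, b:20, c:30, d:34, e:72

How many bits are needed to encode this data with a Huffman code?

Greedily combine the two least-frequent nodes:
b(20) + a(23) → 43
c(30) + d(34) → 64
43 + 64 → 107
e(72) + 107 → 179
The encoded length is the sum of every internal node's weight: 43 + 64 + 107 + 179 = 393 bits.

393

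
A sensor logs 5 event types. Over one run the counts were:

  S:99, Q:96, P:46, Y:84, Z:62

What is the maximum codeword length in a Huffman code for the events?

3

Merge the two lowest-weight nodes at each step:
P(46) + Z(62) → 108
Y(84) + Q(96) → 180
S(99) + 108 → 207
180 + 207 → 387
The rarest symbols sit at the bottom; the longest codeword is 3 bits.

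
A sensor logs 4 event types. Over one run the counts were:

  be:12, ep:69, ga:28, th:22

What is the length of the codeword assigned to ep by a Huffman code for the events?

Build the tree from the bottom:
combine be(12), th(22) → 34
combine ga(28), 34 → 62
combine 62, ep(69) → 131
ep is merged only at the final step, so code length = 1.

1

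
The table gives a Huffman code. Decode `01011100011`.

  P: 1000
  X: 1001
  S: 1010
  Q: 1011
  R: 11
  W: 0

Read left to right; each codeword is recognised as soon as it completes (prefix code):
  0→W | 1011→Q | 1000→P | 11→R
Decoded message: WQPR

WQPR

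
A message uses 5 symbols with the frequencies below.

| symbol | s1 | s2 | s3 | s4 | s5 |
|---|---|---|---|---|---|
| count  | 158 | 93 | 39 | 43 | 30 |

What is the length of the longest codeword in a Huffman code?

4

Merge the two lowest-weight nodes at each step:
combine s5(30), s3(39) → 69
combine s4(43), 69 → 112
combine s2(93), 112 → 205
combine s1(158), 205 → 363
The first pair merged (s5, s3) ends up deepest, at depth 4.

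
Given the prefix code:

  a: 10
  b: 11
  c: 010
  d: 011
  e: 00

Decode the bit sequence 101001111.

Read left to right; each codeword is recognised as soon as it completes (prefix code):
  10→a | 10→a | 011→d | 11→b
Decoded message: aadb

aadb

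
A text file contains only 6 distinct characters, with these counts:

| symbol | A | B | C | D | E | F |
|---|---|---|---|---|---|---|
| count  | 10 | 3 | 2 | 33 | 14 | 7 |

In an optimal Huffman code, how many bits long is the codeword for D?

1

Build the tree from the bottom:
merge C(2) and B(3): 5
merge 5 and F(7): 12
merge A(10) and 12: 22
merge E(14) and 22: 36
merge D(33) and 36: 69
D is merged only at the final step, so code length = 1.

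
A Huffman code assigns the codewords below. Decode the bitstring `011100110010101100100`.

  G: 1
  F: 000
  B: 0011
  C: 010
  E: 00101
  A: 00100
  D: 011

Read left to right; each codeword is recognised as soon as it completes (prefix code):
  011→D | 1→G | 0011→B | 00101→E | 011→D | 00100→A
Decoded message: DGBEDA

DGBEDA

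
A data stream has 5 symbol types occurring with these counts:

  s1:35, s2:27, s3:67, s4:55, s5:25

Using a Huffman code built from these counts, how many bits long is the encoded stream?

Greedily combine the two least-frequent nodes:
combine s5(25), s2(27) → 52
combine s1(35), 52 → 87
combine s4(55), s3(67) → 122
combine 87, 122 → 209
Total encoded bits = sum of merged weights = 52 + 87 + 122 + 209 = 470.

470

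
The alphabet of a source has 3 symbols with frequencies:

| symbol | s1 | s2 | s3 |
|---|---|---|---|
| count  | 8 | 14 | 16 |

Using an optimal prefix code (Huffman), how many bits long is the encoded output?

Merge the two smallest weights repeatedly:
merge s1(8) and s2(14): 22
merge s3(16) and 22: 38
Each symbol's bit-cost is frequency × depth; summing gives 60 bits (equivalently 22 + 38).

60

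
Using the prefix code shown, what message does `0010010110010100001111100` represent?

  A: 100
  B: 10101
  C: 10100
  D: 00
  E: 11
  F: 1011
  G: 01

DAFDCDEEA

Read left to right; each codeword is recognised as soon as it completes (prefix code):
  00→D | 100→A | 1011→F | 00→D | 10100→C | 00→D | 11→E | 11→E | 100→A
Decoded message: DAFDCDEEA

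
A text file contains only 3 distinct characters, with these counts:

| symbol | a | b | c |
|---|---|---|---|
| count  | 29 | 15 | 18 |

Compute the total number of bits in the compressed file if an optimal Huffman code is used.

95

Greedily combine the two least-frequent nodes:
b(15) + c(18) → 33
a(29) + 33 → 62
Total encoded bits = sum of merged weights = 33 + 62 = 95.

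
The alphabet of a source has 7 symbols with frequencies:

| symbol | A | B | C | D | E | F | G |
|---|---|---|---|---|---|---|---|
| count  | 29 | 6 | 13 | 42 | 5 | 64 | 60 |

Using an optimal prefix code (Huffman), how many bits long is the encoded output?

526

Greedily combine the two least-frequent nodes:
merge E(5) and B(6): 11
merge 11 and C(13): 24
merge 24 and A(29): 53
merge D(42) and 53: 95
merge G(60) and F(64): 124
merge 95 and 124: 219
Total encoded bits = sum of merged weights = 11 + 24 + 53 + 95 + 124 + 219 = 526.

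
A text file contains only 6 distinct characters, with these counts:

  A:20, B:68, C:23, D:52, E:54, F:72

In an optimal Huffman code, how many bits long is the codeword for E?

2

Build the tree from the bottom:
A(20) + C(23) → 43
43 + D(52) → 95
E(54) + B(68) → 122
F(72) + 95 → 167
122 + 167 → 289
E sits 2 levels below the root, so its codeword is 2 bits.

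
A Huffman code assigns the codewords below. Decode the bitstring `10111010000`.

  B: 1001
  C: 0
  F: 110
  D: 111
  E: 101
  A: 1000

EFAC

Read left to right; each codeword is recognised as soon as it completes (prefix code):
  101→E | 110→F | 1000→A | 0→C
Decoded message: EFAC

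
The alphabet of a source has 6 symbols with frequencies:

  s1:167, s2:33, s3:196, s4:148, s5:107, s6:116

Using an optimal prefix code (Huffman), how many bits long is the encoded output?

Build the Huffman tree bottom-up:
merge s2(33) and s5(107): 140
merge s6(116) and 140: 256
merge s4(148) and s1(167): 315
merge s3(196) and 256: 452
merge 315 and 452: 767
Total encoded bits = sum of merged weights = 140 + 256 + 315 + 452 + 767 = 1930.

1930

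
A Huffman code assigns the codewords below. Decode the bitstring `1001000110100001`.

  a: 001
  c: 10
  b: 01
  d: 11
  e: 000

Read left to right; each codeword is recognised as soon as it completes (prefix code):
  10→c | 01→b | 000→e | 11→d | 01→b | 000→e | 01→b
Decoded message: cbedbeb

cbedbeb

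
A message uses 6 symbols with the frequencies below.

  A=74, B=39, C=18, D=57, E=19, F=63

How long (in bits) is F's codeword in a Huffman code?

Repeatedly merge the two smallest:
C(18) + E(19) → 37
37 + B(39) → 76
D(57) + F(63) → 120
A(74) + 76 → 150
120 + 150 → 270
The subtree containing F is merged 2 times, so code length = 2.

2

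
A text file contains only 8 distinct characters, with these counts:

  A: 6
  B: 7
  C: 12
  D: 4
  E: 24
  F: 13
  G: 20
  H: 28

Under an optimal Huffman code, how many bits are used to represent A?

5

Huffman merges, smallest pair first:
combine D(4), A(6) → 10
combine B(7), 10 → 17
combine C(12), F(13) → 25
combine 17, G(20) → 37
combine E(24), 25 → 49
combine H(28), 37 → 65
combine 49, 65 → 114
The subtree containing A is merged 5 times, so code length = 5.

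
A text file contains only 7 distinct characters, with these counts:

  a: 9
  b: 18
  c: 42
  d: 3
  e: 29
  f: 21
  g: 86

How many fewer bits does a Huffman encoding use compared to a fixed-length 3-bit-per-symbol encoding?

130

Fixed-length: 3 bits × 208 symbols = 624 bits.
Huffman merges:
merge d(3) and a(9): 12
merge 12 and b(18): 30
merge f(21) and e(29): 50
merge 30 and c(42): 72
merge 50 and 72: 122
merge g(86) and 122: 208
Huffman total = 12 + 30 + 50 + 72 + 122 + 208 = 494 bits.
Saving = 624 − 494 = 130 bits.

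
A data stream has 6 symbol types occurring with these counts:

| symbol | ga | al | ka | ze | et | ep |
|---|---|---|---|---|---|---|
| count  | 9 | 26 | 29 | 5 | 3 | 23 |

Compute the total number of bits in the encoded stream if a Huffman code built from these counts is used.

215

Build the Huffman tree bottom-up:
et(3) + ze(5) → 8
8 + ga(9) → 17
17 + ep(23) → 40
al(26) + ka(29) → 55
40 + 55 → 95
Each symbol's bit-cost is frequency × depth; summing gives 215 bits (equivalently 8 + 17 + 40 + 55 + 95).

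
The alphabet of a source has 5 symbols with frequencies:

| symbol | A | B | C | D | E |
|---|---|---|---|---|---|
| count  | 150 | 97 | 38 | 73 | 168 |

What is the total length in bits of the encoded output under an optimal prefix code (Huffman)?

Merge the two smallest weights repeatedly:
combine C(38), D(73) → 111
combine B(97), 111 → 208
combine A(150), E(168) → 318
combine 208, 318 → 526
Each symbol's bit-cost is frequency × depth; summing gives 1163 bits (equivalently 111 + 208 + 318 + 526).

1163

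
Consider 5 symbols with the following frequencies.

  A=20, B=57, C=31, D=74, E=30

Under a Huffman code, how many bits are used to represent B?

2

Huffman merges, smallest pair first:
combine A(20), E(30) → 50
combine C(31), 50 → 81
combine B(57), D(74) → 131
combine 81, 131 → 212
B sits 2 levels below the root, so its codeword is 2 bits.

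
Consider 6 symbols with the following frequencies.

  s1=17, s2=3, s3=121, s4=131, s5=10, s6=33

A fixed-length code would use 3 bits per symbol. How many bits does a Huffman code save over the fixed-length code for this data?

Fixed-length: 3 bits × 315 symbols = 945 bits.
Huffman merges:
combine s2(3), s5(10) → 13
combine 13, s1(17) → 30
combine 30, s6(33) → 63
combine 63, s3(121) → 184
combine s4(131), 184 → 315
Huffman total = 13 + 30 + 63 + 184 + 315 = 605 bits.
Saving = 945 − 605 = 340 bits.

340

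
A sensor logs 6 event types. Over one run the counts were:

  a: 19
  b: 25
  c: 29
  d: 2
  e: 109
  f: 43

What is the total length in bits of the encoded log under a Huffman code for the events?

Merge the two smallest weights repeatedly:
merge d(2) and a(19): 21
merge 21 and b(25): 46
merge c(29) and f(43): 72
merge 46 and 72: 118
merge e(109) and 118: 227
The encoded length is the sum of every internal node's weight: 21 + 46 + 72 + 118 + 227 = 484 bits.

484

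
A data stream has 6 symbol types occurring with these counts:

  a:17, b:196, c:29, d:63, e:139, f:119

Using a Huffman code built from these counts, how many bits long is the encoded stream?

1281

Merge the two smallest weights repeatedly:
merge a(17) and c(29): 46
merge 46 and d(63): 109
merge 109 and f(119): 228
merge e(139) and b(196): 335
merge 228 and 335: 563
Each symbol's bit-cost is frequency × depth; summing gives 1281 bits (equivalently 46 + 109 + 228 + 335 + 563).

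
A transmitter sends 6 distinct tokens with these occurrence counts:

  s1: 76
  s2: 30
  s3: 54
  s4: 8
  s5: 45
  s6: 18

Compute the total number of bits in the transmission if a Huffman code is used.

Greedily combine the two least-frequent nodes:
merge s4(8) and s6(18): 26
merge 26 and s2(30): 56
merge s5(45) and s3(54): 99
merge 56 and s1(76): 132
merge 99 and 132: 231
Each symbol's bit-cost is frequency × depth; summing gives 544 bits (equivalently 26 + 56 + 99 + 132 + 231).

544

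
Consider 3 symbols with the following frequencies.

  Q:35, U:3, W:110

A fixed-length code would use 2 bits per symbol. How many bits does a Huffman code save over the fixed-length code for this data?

Fixed-length: 2 bits × 148 symbols = 296 bits.
Huffman merges:
combine U(3), Q(35) → 38
combine 38, W(110) → 148
Huffman total = 38 + 148 = 186 bits.
Saving = 296 − 186 = 110 bits.

110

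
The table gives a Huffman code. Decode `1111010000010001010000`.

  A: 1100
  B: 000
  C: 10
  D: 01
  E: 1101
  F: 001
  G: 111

Read left to right; each codeword is recognised as soon as it completes (prefix code):
  111→G | 10→C | 10→C | 000→B | 01→D | 000→B | 10→C | 10→C | 000→B
Decoded message: GCCBDBCCB

GCCBDBCCB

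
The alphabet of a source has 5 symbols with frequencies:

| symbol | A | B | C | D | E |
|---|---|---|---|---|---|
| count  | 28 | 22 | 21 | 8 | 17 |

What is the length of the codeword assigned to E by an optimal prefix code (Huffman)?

Huffman merges, smallest pair first:
merge D(8) and E(17): 25
merge C(21) and B(22): 43
merge 25 and A(28): 53
merge 43 and 53: 96
E sits 3 levels below the root, so its codeword is 3 bits.

3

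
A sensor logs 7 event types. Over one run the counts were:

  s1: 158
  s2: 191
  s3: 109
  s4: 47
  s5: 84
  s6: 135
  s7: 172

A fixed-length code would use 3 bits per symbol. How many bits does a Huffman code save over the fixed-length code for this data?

232

Fixed-length: 3 bits × 896 symbols = 2688 bits.
Huffman merges:
combine s4(47), s5(84) → 131
combine s3(109), 131 → 240
combine s6(135), s1(158) → 293
combine s7(172), s2(191) → 363
combine 240, 293 → 533
combine 363, 533 → 896
Huffman total = 131 + 240 + 293 + 363 + 533 + 896 = 2456 bits.
Saving = 2688 − 2456 = 232 bits.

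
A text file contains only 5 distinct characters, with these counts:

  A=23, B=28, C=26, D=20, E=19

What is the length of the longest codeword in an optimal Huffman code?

Merge the two lowest-weight nodes at each step:
combine E(19), D(20) → 39
combine A(23), C(26) → 49
combine B(28), 39 → 67
combine 49, 67 → 116
The first pair merged (E, D) ends up deepest, at depth 3.

3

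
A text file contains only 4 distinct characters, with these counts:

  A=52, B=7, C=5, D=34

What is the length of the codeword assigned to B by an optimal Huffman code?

Huffman merges, smallest pair first:
merge C(5) and B(7): 12
merge 12 and D(34): 46
merge 46 and A(52): 98
B sits 3 levels below the root, so its codeword is 3 bits.

3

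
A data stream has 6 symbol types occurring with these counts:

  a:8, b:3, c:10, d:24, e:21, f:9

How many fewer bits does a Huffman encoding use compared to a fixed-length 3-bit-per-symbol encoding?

Fixed-length: 3 bits × 75 symbols = 225 bits.
Huffman merges:
merge b(3) and a(8): 11
merge f(9) and c(10): 19
merge 11 and 19: 30
merge e(21) and d(24): 45
merge 30 and 45: 75
Huffman total = 11 + 19 + 30 + 45 + 75 = 180 bits.
Saving = 225 − 180 = 45 bits.

45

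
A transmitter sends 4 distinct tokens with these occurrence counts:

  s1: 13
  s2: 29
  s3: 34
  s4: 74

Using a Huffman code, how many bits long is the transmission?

Merge the two smallest weights repeatedly:
s1(13) + s2(29) → 42
s3(34) + 42 → 76
s4(74) + 76 → 150
Each symbol's bit-cost is frequency × depth; summing gives 268 bits (equivalently 42 + 76 + 150).

268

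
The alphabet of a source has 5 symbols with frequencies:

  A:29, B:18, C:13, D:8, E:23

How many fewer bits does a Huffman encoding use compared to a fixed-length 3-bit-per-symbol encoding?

Fixed-length: 3 bits × 91 symbols = 273 bits.
Huffman merges:
D(8) + C(13) → 21
B(18) + 21 → 39
E(23) + A(29) → 52
39 + 52 → 91
Huffman total = 21 + 39 + 52 + 91 = 203 bits.
Saving = 273 − 203 = 70 bits.

70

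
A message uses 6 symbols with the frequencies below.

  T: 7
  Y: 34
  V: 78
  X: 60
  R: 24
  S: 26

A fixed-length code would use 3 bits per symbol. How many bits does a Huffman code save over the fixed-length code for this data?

Fixed-length: 3 bits × 229 symbols = 687 bits.
Huffman merges:
merge T(7) and R(24): 31
merge S(26) and 31: 57
merge Y(34) and 57: 91
merge X(60) and V(78): 138
merge 91 and 138: 229
Huffman total = 31 + 57 + 91 + 138 + 229 = 546 bits.
Saving = 687 − 546 = 141 bits.

141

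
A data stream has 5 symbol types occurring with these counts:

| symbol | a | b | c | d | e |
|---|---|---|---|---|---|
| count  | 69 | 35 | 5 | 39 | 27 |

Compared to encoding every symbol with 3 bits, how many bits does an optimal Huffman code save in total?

145

Fixed-length: 3 bits × 175 symbols = 525 bits.
Huffman merges:
c(5) + e(27) → 32
32 + b(35) → 67
d(39) + 67 → 106
a(69) + 106 → 175
Huffman total = 32 + 67 + 106 + 175 = 380 bits.
Saving = 525 − 380 = 145 bits.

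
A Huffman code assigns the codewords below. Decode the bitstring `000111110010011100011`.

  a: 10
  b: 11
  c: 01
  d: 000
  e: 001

dbbacebdb

Read left to right; each codeword is recognised as soon as it completes (prefix code):
  000→d | 11→b | 11→b | 10→a | 01→c | 001→e | 11→b | 000→d | 11→b
Decoded message: dbbacebdb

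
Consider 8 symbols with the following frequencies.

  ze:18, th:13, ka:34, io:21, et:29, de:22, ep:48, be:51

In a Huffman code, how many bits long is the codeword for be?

2

Huffman merges, smallest pair first:
merge th(13) and ze(18): 31
merge io(21) and de(22): 43
merge et(29) and 31: 60
merge ka(34) and 43: 77
merge ep(48) and be(51): 99
merge 60 and 77: 137
merge 99 and 137: 236
be's leaf is at depth 2, giving a 2-bit codeword.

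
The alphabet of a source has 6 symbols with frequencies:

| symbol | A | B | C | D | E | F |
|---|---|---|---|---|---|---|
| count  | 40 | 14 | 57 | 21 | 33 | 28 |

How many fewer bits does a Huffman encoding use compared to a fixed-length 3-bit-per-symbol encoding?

97

Fixed-length: 3 bits × 193 symbols = 579 bits.
Huffman merges:
merge B(14) and D(21): 35
merge F(28) and E(33): 61
merge 35 and A(40): 75
merge C(57) and 61: 118
merge 75 and 118: 193
Huffman total = 35 + 61 + 75 + 118 + 193 = 482 bits.
Saving = 579 − 482 = 97 bits.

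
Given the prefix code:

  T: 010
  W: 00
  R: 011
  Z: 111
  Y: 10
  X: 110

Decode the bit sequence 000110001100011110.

WRWRWRX

Read left to right; each codeword is recognised as soon as it completes (prefix code):
  00→W | 011→R | 00→W | 011→R | 00→W | 011→R | 110→X
Decoded message: WRWRWRX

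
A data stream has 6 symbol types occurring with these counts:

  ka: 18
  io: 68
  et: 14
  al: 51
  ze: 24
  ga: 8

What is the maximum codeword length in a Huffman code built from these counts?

Merge the two lowest-weight nodes at each step:
combine ga(8), et(14) → 22
combine ka(18), 22 → 40
combine ze(24), 40 → 64
combine al(51), 64 → 115
combine io(68), 115 → 183
The rarest symbols sit at the bottom; the longest codeword is 5 bits.

5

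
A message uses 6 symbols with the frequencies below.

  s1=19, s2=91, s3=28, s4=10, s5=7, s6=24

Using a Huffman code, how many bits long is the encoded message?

372

Build the Huffman tree bottom-up:
merge s5(7) and s4(10): 17
merge 17 and s1(19): 36
merge s6(24) and s3(28): 52
merge 36 and 52: 88
merge 88 and s2(91): 179
Each symbol's bit-cost is frequency × depth; summing gives 372 bits (equivalently 17 + 36 + 52 + 88 + 179).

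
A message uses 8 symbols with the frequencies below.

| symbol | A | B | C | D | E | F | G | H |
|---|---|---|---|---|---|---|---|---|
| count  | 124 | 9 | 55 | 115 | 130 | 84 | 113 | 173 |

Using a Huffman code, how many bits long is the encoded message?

Greedily combine the two least-frequent nodes:
combine B(9), C(55) → 64
combine 64, F(84) → 148
combine G(113), D(115) → 228
combine A(124), E(130) → 254
combine 148, H(173) → 321
combine 228, 254 → 482
combine 321, 482 → 803
Each symbol's bit-cost is frequency × depth; summing gives 2300 bits (equivalently 64 + 148 + 228 + 254 + 321 + 482 + 803).

2300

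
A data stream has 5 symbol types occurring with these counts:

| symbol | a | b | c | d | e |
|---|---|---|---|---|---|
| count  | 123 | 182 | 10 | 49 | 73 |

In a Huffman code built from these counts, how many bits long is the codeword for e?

3

Build the tree from the bottom:
merge c(10) and d(49): 59
merge 59 and e(73): 132
merge a(123) and 132: 255
merge b(182) and 255: 437
e sits 3 levels below the root, so its codeword is 3 bits.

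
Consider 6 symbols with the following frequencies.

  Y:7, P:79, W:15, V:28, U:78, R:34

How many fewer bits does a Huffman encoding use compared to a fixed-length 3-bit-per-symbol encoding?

169

Fixed-length: 3 bits × 241 symbols = 723 bits.
Huffman merges:
Y(7) + W(15) → 22
22 + V(28) → 50
R(34) + 50 → 84
U(78) + P(79) → 157
84 + 157 → 241
Huffman total = 22 + 50 + 84 + 157 + 241 = 554 bits.
Saving = 723 − 554 = 169 bits.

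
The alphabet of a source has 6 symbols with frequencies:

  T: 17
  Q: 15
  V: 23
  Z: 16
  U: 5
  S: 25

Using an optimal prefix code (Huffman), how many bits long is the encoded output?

Greedily combine the two least-frequent nodes:
combine U(5), Q(15) → 20
combine Z(16), T(17) → 33
combine 20, V(23) → 43
combine S(25), 33 → 58
combine 43, 58 → 101
Total encoded bits = sum of merged weights = 20 + 33 + 43 + 58 + 101 = 255.

255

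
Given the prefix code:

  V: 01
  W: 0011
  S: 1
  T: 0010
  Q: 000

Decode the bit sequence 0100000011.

Read left to right; each codeword is recognised as soon as it completes (prefix code):
  01→V | 000→Q | 000→Q | 1→S | 1→S
Decoded message: VQQSS

VQQSS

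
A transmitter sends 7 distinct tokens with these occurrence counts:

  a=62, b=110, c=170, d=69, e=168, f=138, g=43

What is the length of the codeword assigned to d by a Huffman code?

3

Repeatedly merge the two smallest:
combine g(43), a(62) → 105
combine d(69), 105 → 174
combine b(110), f(138) → 248
combine e(168), c(170) → 338
combine 174, 248 → 422
combine 338, 422 → 760
d sits 3 levels below the root, so its codeword is 3 bits.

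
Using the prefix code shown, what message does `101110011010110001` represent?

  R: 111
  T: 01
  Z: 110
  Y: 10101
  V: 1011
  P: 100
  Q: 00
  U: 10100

VPZVQT

Read left to right; each codeword is recognised as soon as it completes (prefix code):
  1011→V | 100→P | 110→Z | 1011→V | 00→Q | 01→T
Decoded message: VPZVQT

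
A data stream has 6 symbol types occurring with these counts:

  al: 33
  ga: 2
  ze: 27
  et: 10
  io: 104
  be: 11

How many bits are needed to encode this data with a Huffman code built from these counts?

Merge the two smallest weights repeatedly:
merge ga(2) and et(10): 12
merge be(11) and 12: 23
merge 23 and ze(27): 50
merge al(33) and 50: 83
merge 83 and io(104): 187
Each symbol's bit-cost is frequency × depth; summing gives 355 bits (equivalently 12 + 23 + 50 + 83 + 187).

355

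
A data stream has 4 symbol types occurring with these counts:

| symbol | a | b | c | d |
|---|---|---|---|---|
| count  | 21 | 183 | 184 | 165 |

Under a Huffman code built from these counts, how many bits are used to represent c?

2

Repeatedly merge the two smallest:
combine a(21), d(165) → 186
combine b(183), c(184) → 367
combine 186, 367 → 553
c's leaf is at depth 2, giving a 2-bit codeword.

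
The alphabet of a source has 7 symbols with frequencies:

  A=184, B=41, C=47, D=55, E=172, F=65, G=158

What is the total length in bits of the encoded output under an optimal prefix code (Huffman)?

1860

Build the Huffman tree bottom-up:
B(41) + C(47) → 88
D(55) + F(65) → 120
88 + 120 → 208
G(158) + E(172) → 330
A(184) + 208 → 392
330 + 392 → 722
The encoded length is the sum of every internal node's weight: 88 + 120 + 208 + 330 + 392 + 722 = 1860 bits.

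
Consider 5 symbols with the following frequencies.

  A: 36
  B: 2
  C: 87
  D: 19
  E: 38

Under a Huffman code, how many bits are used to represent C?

Huffman merges, smallest pair first:
B(2) + D(19) → 21
21 + A(36) → 57
E(38) + 57 → 95
C(87) + 95 → 182
C is merged only at the final step, so code length = 1.

1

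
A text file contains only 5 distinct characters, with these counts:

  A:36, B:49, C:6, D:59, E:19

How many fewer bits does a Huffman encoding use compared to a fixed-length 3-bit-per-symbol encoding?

144

Fixed-length: 3 bits × 169 symbols = 507 bits.
Huffman merges:
combine C(6), E(19) → 25
combine 25, A(36) → 61
combine B(49), D(59) → 108
combine 61, 108 → 169
Huffman total = 25 + 61 + 108 + 169 = 363 bits.
Saving = 507 − 363 = 144 bits.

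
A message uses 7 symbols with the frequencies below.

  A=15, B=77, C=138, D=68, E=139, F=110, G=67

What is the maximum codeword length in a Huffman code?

4

Merge the two lowest-weight nodes at each step:
merge A(15) and G(67): 82
merge D(68) and B(77): 145
merge 82 and F(110): 192
merge C(138) and E(139): 277
merge 145 and 192: 337
merge 277 and 337: 614
Maximum depth reached is 4.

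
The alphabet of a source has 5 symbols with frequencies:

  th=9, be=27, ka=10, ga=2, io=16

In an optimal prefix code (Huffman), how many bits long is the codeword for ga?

Build the tree from the bottom:
ga(2) + th(9) → 11
ka(10) + 11 → 21
io(16) + 21 → 37
be(27) + 37 → 64
ga's leaf is at depth 4, giving a 4-bit codeword.

4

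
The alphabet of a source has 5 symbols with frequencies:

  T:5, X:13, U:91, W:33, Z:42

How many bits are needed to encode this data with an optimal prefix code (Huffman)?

Merge the two smallest weights repeatedly:
combine T(5), X(13) → 18
combine 18, W(33) → 51
combine Z(42), 51 → 93
combine U(91), 93 → 184
The encoded length is the sum of every internal node's weight: 18 + 51 + 93 + 184 = 346 bits.

346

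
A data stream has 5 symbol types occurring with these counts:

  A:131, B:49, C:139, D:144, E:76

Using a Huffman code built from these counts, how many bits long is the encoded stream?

1203

Merge the two smallest weights repeatedly:
merge B(49) and E(76): 125
merge 125 and A(131): 256
merge C(139) and D(144): 283
merge 256 and 283: 539
Total encoded bits = sum of merged weights = 125 + 256 + 283 + 539 = 1203.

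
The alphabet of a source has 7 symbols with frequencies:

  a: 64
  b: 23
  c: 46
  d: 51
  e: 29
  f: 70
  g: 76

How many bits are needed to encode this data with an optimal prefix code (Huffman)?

983

Merge the two smallest weights repeatedly:
combine b(23), e(29) → 52
combine c(46), d(51) → 97
combine 52, a(64) → 116
combine f(70), g(76) → 146
combine 97, 116 → 213
combine 146, 213 → 359
Total encoded bits = sum of merged weights = 52 + 97 + 116 + 146 + 213 + 359 = 983.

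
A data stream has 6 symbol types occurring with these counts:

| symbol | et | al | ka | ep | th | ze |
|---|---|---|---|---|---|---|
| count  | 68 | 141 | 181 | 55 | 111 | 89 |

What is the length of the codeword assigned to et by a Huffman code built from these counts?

Huffman merges, smallest pair first:
ep(55) + et(68) → 123
ze(89) + th(111) → 200
123 + al(141) → 264
ka(181) + 200 → 381
264 + 381 → 645
The subtree containing et is merged 3 times, so code length = 3.

3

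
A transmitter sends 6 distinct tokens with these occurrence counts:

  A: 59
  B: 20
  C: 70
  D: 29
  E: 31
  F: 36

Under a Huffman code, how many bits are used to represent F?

3

Build the tree from the bottom:
B(20) + D(29) → 49
E(31) + F(36) → 67
49 + A(59) → 108
67 + C(70) → 137
108 + 137 → 245
F sits 3 levels below the root, so its codeword is 3 bits.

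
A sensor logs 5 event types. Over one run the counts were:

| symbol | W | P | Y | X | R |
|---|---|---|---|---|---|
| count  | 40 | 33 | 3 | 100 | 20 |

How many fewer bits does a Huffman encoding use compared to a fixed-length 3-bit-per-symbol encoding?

217

Fixed-length: 3 bits × 196 symbols = 588 bits.
Huffman merges:
merge Y(3) and R(20): 23
merge 23 and P(33): 56
merge W(40) and 56: 96
merge 96 and X(100): 196
Huffman total = 23 + 56 + 96 + 196 = 371 bits.
Saving = 588 − 371 = 217 bits.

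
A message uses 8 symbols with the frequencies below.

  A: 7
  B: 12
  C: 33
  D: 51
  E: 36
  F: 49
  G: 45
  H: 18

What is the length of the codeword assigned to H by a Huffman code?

4

Build the tree from the bottom:
merge A(7) and B(12): 19
merge H(18) and 19: 37
merge C(33) and E(36): 69
merge 37 and G(45): 82
merge F(49) and D(51): 100
merge 69 and 82: 151
merge 100 and 151: 251
H's leaf is at depth 4, giving a 4-bit codeword.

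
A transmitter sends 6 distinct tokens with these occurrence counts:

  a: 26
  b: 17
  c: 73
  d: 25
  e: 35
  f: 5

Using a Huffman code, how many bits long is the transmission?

419

Greedily combine the two least-frequent nodes:
f(5) + b(17) → 22
22 + d(25) → 47
a(26) + e(35) → 61
47 + 61 → 108
c(73) + 108 → 181
Total encoded bits = sum of merged weights = 22 + 47 + 61 + 108 + 181 = 419.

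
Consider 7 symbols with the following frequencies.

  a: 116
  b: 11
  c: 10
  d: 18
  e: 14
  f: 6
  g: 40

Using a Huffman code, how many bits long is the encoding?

Greedily combine the two least-frequent nodes:
combine f(6), c(10) → 16
combine b(11), e(14) → 25
combine 16, d(18) → 34
combine 25, 34 → 59
combine g(40), 59 → 99
combine 99, a(116) → 215
Each symbol's bit-cost is frequency × depth; summing gives 448 bits (equivalently 16 + 25 + 34 + 59 + 99 + 215).

448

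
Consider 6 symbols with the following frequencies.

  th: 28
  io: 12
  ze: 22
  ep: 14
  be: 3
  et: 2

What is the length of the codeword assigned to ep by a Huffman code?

2

Huffman merges, smallest pair first:
et(2) + be(3) → 5
5 + io(12) → 17
ep(14) + 17 → 31
ze(22) + th(28) → 50
31 + 50 → 81
ep sits 2 levels below the root, so its codeword is 2 bits.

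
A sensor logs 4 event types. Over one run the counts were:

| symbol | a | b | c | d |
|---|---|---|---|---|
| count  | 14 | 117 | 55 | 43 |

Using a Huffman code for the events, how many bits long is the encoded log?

398

Build the Huffman tree bottom-up:
a(14) + d(43) → 57
c(55) + 57 → 112
112 + b(117) → 229
Total encoded bits = sum of merged weights = 57 + 112 + 229 = 398.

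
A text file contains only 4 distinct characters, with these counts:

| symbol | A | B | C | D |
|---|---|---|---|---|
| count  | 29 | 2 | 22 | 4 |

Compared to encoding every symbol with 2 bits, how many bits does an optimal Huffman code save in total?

23

Fixed-length: 2 bits × 57 symbols = 114 bits.
Huffman merges:
merge B(2) and D(4): 6
merge 6 and C(22): 28
merge 28 and A(29): 57
Huffman total = 6 + 28 + 57 = 91 bits.
Saving = 114 − 91 = 23 bits.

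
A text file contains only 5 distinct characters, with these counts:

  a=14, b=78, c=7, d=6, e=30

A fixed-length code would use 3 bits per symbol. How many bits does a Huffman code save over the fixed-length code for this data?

173

Fixed-length: 3 bits × 135 symbols = 405 bits.
Huffman merges:
combine d(6), c(7) → 13
combine 13, a(14) → 27
combine 27, e(30) → 57
combine 57, b(78) → 135
Huffman total = 13 + 27 + 57 + 135 = 232 bits.
Saving = 405 − 232 = 173 bits.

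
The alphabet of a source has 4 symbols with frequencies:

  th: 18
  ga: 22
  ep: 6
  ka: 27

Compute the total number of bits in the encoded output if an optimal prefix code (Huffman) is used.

Greedily combine the two least-frequent nodes:
merge ep(6) and th(18): 24
merge ga(22) and 24: 46
merge ka(27) and 46: 73
The encoded length is the sum of every internal node's weight: 24 + 46 + 73 = 143 bits.

143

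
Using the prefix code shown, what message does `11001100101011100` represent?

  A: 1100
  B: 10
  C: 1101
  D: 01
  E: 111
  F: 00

AABBEF

Read left to right; each codeword is recognised as soon as it completes (prefix code):
  1100→A | 1100→A | 10→B | 10→B | 111→E | 00→F
Decoded message: AABBEF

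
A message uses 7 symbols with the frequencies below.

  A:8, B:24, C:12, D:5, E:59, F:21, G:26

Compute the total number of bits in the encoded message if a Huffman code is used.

385

Merge the two smallest weights repeatedly:
combine D(5), A(8) → 13
combine C(12), 13 → 25
combine F(21), B(24) → 45
combine 25, G(26) → 51
combine 45, 51 → 96
combine E(59), 96 → 155
Each symbol's bit-cost is frequency × depth; summing gives 385 bits (equivalently 13 + 25 + 45 + 51 + 96 + 155).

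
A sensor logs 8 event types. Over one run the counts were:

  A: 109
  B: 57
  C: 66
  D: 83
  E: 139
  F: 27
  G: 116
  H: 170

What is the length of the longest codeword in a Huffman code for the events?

Merge the two lowest-weight nodes at each step:
combine F(27), B(57) → 84
combine C(66), D(83) → 149
combine 84, A(109) → 193
combine G(116), E(139) → 255
combine 149, H(170) → 319
combine 193, 255 → 448
combine 319, 448 → 767
The first pair merged (F, B) ends up deepest, at depth 4.

4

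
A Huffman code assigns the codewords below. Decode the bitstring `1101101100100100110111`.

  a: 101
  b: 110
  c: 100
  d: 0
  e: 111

Read left to right; each codeword is recognised as soon as it completes (prefix code):
  110→b | 110→b | 110→b | 0→d | 100→c | 100→c | 110→b | 111→e
Decoded message: bbbdccbe

bbbdccbe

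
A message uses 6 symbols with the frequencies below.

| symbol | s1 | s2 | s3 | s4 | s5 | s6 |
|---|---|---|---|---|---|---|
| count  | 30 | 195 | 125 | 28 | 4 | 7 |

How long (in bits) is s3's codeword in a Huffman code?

Huffman merges, smallest pair first:
merge s5(4) and s6(7): 11
merge 11 and s4(28): 39
merge s1(30) and 39: 69
merge 69 and s3(125): 194
merge 194 and s2(195): 389
s3 sits 2 levels below the root, so its codeword is 2 bits.

2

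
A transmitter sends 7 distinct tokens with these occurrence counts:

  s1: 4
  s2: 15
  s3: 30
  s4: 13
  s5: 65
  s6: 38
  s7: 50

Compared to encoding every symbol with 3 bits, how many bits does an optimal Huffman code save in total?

104

Fixed-length: 3 bits × 215 symbols = 645 bits.
Huffman merges:
merge s1(4) and s4(13): 17
merge s2(15) and 17: 32
merge s3(30) and 32: 62
merge s6(38) and s7(50): 88
merge 62 and s5(65): 127
merge 88 and 127: 215
Huffman total = 17 + 32 + 62 + 88 + 127 + 215 = 541 bits.
Saving = 645 − 541 = 104 bits.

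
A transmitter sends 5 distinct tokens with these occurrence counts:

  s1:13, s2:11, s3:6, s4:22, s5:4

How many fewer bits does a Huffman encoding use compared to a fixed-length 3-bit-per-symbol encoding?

Fixed-length: 3 bits × 56 symbols = 168 bits.
Huffman merges:
s5(4) + s3(6) → 10
10 + s2(11) → 21
s1(13) + 21 → 34
s4(22) + 34 → 56
Huffman total = 10 + 21 + 34 + 56 = 121 bits.
Saving = 168 − 121 = 47 bits.

47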